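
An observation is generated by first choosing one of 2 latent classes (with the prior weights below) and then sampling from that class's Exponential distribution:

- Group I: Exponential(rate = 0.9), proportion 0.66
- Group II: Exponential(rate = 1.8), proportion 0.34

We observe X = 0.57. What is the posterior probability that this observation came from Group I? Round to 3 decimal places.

0.618

P(component k | x) = π_k·f_k(x) / marginal(x), where marginal(x) = Σ_j π_j·f_j(x).
Exponential densities:
  f_I = 0.9·e^(−0.9·0.57) = 0.9·e^(−0.5130) = 0.538827
  f_II = 1.8·e^(−1.8·0.57) = 1.8·e^(−1.0260) = 0.645188
Weight by the priors:
  π_I·f_I = 0.66 × 0.538827 = 0.355626
  π_II·f_II = 0.34 × 0.645188 = 0.219364
Normaliser: 0.355626 + 0.219364 = 0.57499
Responsibility of Group I: 0.355626 / 0.57499 ≈ 0.618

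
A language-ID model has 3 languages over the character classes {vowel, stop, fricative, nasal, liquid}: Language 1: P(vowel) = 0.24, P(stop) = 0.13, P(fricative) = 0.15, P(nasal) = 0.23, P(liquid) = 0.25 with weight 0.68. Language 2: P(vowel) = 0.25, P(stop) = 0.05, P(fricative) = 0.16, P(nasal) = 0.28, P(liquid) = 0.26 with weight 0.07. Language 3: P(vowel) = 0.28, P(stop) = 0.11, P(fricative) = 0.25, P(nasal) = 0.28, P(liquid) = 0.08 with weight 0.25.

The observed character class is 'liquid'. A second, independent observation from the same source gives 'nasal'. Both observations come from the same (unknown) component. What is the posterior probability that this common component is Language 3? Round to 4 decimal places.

Posterior ∝ prior × likelihood, so P(k | x) ∝ π_k f_k(x); normalise over all components.
Since both observations come from the same component, the likelihood for component k is f_k(x₁)·f_k(x₂).
  L_1 = [0.25] × [0.23] = 0.0575
  L_2 = [0.26] × [0.28] = 0.0728
  L_3 = [0.08] × [0.28] = 0.0224
Multiply by the mixture weights:
  π_1·L_1 = 0.68 × 0.0575 = 0.0391
  π_2·L_2 = 0.07 × 0.0728 = 0.005096
  π_3·L_3 = 0.25 × 0.0224 = 0.0056
Normaliser: 0.0391 + 0.005096 + 0.0056 = 0.049796
P(Language 3 | x₁,x₂) = 0.0056 / 0.049796 ≈ 0.1125

0.1125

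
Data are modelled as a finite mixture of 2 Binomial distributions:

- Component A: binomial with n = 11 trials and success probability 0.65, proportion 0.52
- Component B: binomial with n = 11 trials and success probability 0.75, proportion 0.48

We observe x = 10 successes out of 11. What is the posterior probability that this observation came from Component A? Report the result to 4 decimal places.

P(component k | x) = P(Z=k)·f_k(x) / marginal(x), where marginal(x) = Σ_j P(Z=j)·f_j(x).
Evaluate each component's likelihood at the observed value:
  L_A = 0.0518316
  L_B = 0.154862
Prior × likelihood for each component:
  P(Z=A)·L_A = 0.52 × 0.0518316 = 0.0269524
  P(Z=B)·L_B = 0.48 × 0.154862 = 0.0743338
Evidence: 0.0269524 + 0.0743338 = 0.101286
Responsibility of Component A: 0.0269524 / 0.101286 ≈ 0.2661

0.2661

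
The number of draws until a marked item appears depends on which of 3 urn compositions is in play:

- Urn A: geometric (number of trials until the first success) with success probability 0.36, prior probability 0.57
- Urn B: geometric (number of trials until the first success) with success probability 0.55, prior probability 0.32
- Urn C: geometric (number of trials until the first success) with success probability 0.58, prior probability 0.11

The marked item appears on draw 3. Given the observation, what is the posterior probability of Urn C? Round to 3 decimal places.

The responsibility of component k is w_k f_k(x) divided by Σ_j w_j f_j(x).
Geometric probabilities:
  p_A = 0.147456
  p_B = 0.111375
  p_C = 0.102312
Prior × likelihood for each component:
  w_A·p_A = 0.57 × 0.147456 = 0.0840499
  w_B·p_B = 0.32 × 0.111375 = 0.03564
  w_C·p_C = 0.11 × 0.102312 = 0.0112543
Evidence: 0.0840499 + 0.03564 + 0.0112543 = 0.130944
P(Urn C | 3) = 0.0112543 / 0.130944 ≈ 0.086

0.086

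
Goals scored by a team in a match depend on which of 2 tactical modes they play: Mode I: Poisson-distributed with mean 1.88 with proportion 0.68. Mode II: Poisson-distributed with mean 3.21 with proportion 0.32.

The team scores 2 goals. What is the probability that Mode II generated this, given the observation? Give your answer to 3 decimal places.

0.266

P(component k | x) = P(Z=k)·f_k(x) / marginal(x), where marginal(x) = Σ_j P(Z=j)·f_j(x).
Poisson probabilities:
  L_I = 0.269657
  L_II = 0.207919
Weight by the priors:
  P(Z=I)·L_I = 0.68 × 0.269657 = 0.183367
  P(Z=II)·L_II = 0.32 × 0.207919 = 0.0665342
Normaliser: 0.183367 + 0.0665342 = 0.249901
P(Mode II | x) ≈ 0.266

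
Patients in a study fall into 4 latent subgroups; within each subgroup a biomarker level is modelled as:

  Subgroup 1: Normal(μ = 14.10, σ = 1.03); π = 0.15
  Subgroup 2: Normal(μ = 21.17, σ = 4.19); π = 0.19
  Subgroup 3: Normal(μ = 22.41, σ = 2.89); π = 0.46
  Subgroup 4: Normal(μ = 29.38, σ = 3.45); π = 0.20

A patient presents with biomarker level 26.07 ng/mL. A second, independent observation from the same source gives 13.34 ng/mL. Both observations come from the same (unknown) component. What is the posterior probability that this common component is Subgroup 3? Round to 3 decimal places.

Posterior ∝ prior × likelihood, so P(k | x) ∝ π_k f_k(x); normalise over all components.
Since both observations come from the same component, the likelihood for component k is f_k(x₁)·f_k(x₂).
  p_1 = [1.82405e-30] × [0.295018] = 5.38128e-31
  p_2 = [0.0480532] × [0.0166104] = 0.000798184
  p_3 = [0.0619068] × [0.00100276] = 6.20777e-05
  p_4 = [0.072981] × [2.34039e-06] = 1.70804e-07
Multiply by the mixture weights:
  π_1·p_1 = 0.15 × 5.38128e-31 = 8.07192e-32
  π_2·p_2 = 0.19 × 0.000798184 = 0.000151655
  π_3·p_3 = 0.46 × 6.20777e-05 = 2.85557e-05
  π_4·p_4 = 0.20 × 1.70804e-07 = 3.41608e-08
Evidence: 8.07192e-32 + 0.000151655 + 2.85557e-05 + 3.41608e-08 = 0.000180245
So the posterior for Subgroup 3 is 2.85557e-05 / 0.000180245 ≈ 0.158.

0.158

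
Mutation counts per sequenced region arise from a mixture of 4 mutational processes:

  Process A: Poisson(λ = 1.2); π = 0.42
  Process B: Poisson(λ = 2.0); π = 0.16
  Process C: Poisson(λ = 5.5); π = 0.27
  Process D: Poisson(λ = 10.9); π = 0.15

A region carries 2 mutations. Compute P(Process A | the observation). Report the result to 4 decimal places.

0.6022

P(component k | x) = π_k·f_k(x) / marginal(x), where marginal(x) = Σ_j π_j·f_j(x).
Poisson probabilities:
  p_A = e^(−1.2)·1.2^2/2! = 0.21686
  p_B = e^(−2.0)·2.0^2/2! = 0.270671
  p_C = e^(−5.5)·5.5^2/2! = 0.0618124
  p_D = e^(−10.9)·10.9^2/2! = 0.00109651
Unnormalised posteriors:
  π_A·p_A = 0.42 × 0.21686 = 0.0910811
  π_B·p_B = 0.16 × 0.270671 = 0.0433073
  π_C·p_C = 0.27 × 0.0618124 = 0.0166894
  π_D·p_D = 0.15 × 0.00109651 = 0.000164477
Marginal: 0.0910811 + 0.0433073 + 0.0166894 + 0.000164477 = 0.151242
P(Process A | the observation) = 0.0910811 / 0.151242 ≈ 0.6022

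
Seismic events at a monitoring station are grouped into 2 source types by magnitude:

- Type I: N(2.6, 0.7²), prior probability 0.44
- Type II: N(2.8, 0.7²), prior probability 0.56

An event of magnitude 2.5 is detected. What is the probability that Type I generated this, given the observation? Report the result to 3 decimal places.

0.460

P(component k | x) = w_k·f_k(x) / marginal(x), where marginal(x) = Σ_j w_j·f_j(x).
Normal densities:
  L_I = 0.564132
  L_II = 0.51991
Prior × likelihood for each component:
  w_I·L_I = 0.44 × 0.564132 = 0.248218
  w_II·L_II = 0.56 × 0.51991 = 0.291149
Sum: 0.248218 + 0.291149 = 0.539367
P(Type I | data) ≈ 0.460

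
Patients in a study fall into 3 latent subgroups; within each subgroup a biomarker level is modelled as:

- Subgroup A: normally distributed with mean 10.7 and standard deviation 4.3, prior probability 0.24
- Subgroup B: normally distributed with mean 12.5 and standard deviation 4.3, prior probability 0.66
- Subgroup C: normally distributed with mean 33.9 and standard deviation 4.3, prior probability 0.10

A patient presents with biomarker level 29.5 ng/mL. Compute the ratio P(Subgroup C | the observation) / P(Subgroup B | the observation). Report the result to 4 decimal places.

Only the two components matter; the odds are (π_i f_i(x)) / (π_j f_j(x)).
Evaluate each component's likelihood at the observed value:
  f_A = (1/(4.3·√(2π)))·exp(−(29.5−10.7)²/(2·4.3²)) = 0.092777·exp(-9.55760) = 6.55585e-06
  f_B = (1/(4.3·√(2π)))·exp(−(29.5−12.5)²/(2·4.3²)) = 0.092777·exp(-7.81504) = 3.74468e-05
  f_C = (1/(4.3·√(2π)))·exp(−(29.5−33.9)²/(2·4.3²)) = 0.092777·exp(-0.52353) = 0.0549638
0.00549638 / 2.47149e-05 ≈ 222.3915

222.3915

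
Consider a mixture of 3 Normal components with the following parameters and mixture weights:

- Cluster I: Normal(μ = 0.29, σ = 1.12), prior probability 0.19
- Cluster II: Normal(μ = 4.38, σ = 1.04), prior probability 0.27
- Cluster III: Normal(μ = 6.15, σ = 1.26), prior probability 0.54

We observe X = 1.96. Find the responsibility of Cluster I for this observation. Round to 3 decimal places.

0.746

Apply Bayes' rule: the posterior for each component is proportional to its prior times its likelihood at x.
Evaluate each component's likelihood at the observed value:
  L_I = (1/(1.12·√(2π)))·exp(−(1.96−0.29)²/(2·1.12²)) = 0.356198·exp(-1.11165) = 0.117195
  L_II = (1/(1.04·√(2π)))·exp(−(1.96−4.38)²/(2·1.04²)) = 0.383598·exp(-2.70729) = 0.0255928
  L_III = (1/(1.26·√(2π)))·exp(−(1.96−6.15)²/(2·1.26²)) = 0.316621·exp(-5.52913) = 0.00125681
Prior × likelihood for each component:
  π_I·L_I = 0.19 × 0.117195 = 0.0222671
  π_II·L_II = 0.27 × 0.0255928 = 0.00691005
  π_III·L_III = 0.54 × 0.00125681 = 0.000678675
Normaliser: 0.0222671 + 0.00691005 + 0.000678675 = 0.0298558
P(Cluster I | 1.96) = 0.0222671 / 0.0298558 ≈ 0.746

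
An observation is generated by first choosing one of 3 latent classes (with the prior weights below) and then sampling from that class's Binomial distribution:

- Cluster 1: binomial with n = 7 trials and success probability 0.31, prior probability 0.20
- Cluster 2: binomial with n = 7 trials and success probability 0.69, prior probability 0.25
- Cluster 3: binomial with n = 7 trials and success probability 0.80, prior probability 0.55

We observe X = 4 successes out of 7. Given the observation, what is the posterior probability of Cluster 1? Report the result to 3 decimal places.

0.148

P(component k | x) = π_k·f_k(x) / marginal(x), where marginal(x) = Σ_j π_j·f_j(x).
Binomial probabilities:
  p_1 = C(7,4)·0.31^4·0.69^3 = 35·0.00923521·0.328509 = 0.106185
  p_2 = C(7,4)·0.69^4·0.31^3 = 35·0.226671·0.029791 = 0.236347
  p_3 = C(7,4)·0.80^4·0.20^3 = 35·0.4096·0.008 = 0.114688
Weight by the priors:
  π_1·p_1 = 0.20 × 0.106185 = 0.0212369
  π_2·p_2 = 0.25 × 0.236347 = 0.0590867
  π_3·p_3 = 0.55 × 0.114688 = 0.0630784
Normaliser: 0.0212369 + 0.0590867 + 0.0630784 = 0.143402
Responsibility of Cluster 1: 0.0212369 / 0.143402 ≈ 0.148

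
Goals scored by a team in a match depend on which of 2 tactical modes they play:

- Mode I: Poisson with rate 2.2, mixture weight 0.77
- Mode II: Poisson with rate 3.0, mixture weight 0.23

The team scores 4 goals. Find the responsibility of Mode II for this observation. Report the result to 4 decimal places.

0.3170

Posterior ∝ prior × likelihood, so P(k | x) ∝ π_k f_k(x); normalise over all components.
Evaluate each component's likelihood at the observed value:
  p_I = 0.108151
  p_II = 0.168031
Weight by the priors:
  π_I·p_I = 0.77 × 0.108151 = 0.0832765
  π_II·p_II = 0.23 × 0.168031 = 0.0386472
Evidence: 0.0832765 + 0.0386472 = 0.121924
So the posterior for Mode II is 0.0386472 / 0.121924 ≈ 0.3170.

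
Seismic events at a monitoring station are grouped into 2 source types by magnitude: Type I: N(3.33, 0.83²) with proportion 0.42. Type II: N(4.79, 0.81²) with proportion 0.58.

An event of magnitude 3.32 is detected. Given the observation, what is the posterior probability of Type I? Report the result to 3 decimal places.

By Bayes' theorem, P(k | x) = P(Z=k) f_k(x) / Σ_j P(Z=j) f_j(x).
Component likelihoods at x = 3.32:
  f_I = 0.480618
  f_II = 0.0948941
Unnormalised posteriors:
  P(Z=I)·f_I = 0.42 × 0.480618 = 0.20186
  P(Z=II)·f_II = 0.58 × 0.0948941 = 0.0550386
Evidence: 0.20186 + 0.0550386 = 0.256898
Responsibility of Type I: 0.20186 / 0.256898 ≈ 0.786

0.786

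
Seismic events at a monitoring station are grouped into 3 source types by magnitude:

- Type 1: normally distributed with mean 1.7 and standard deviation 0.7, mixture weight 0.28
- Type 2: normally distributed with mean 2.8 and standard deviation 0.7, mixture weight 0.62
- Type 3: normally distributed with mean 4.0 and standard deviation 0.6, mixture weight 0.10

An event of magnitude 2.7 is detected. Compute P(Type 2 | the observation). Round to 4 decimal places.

The responsibility of component k is w_k f_k(x) divided by Σ_j w_j f_j(x).
Evaluate each component's likelihood at the observed value:
  f_1 = 0.205426
  f_2 = 0.564132
  f_3 = 0.0635877
Prior × likelihood for each component:
  w_1·f_1 = 0.28 × 0.205426 = 0.0575191
  w_2·f_2 = 0.62 × 0.564132 = 0.349762
  w_3·f_3 = 0.10 × 0.0635877 = 0.00635877
Sum: 0.0575191 + 0.349762 + 0.00635877 = 0.41364
P(Type 2 | data) = 0.349762 / 0.41364 ≈ 0.8456

0.8456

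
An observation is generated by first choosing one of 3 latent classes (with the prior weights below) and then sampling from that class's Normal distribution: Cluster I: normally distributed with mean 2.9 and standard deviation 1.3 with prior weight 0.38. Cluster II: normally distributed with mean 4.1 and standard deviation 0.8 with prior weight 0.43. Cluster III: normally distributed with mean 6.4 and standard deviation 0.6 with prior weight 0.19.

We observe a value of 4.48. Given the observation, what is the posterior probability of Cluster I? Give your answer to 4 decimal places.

0.2246

By Bayes' theorem, P(k | x) = w_k f_k(x) / Σ_j w_j f_j(x).
Normal densities:
  p_I = (1/(1.3·√(2π)))·exp(−(4.48−2.9)²/(2·1.3²)) = 0.306879·exp(-0.73858) = 0.146624
  p_II = (1/(0.8·√(2π)))·exp(−(4.48−4.1)²/(2·0.8²)) = 0.498678·exp(-0.11281) = 0.445478
  p_III = (1/(0.6·√(2π)))·exp(−(4.48−6.4)²/(2·0.6²)) = 0.664904·exp(-5.12000) = 0.00397348
Prior × likelihood for each component:
  w_I·p_I = 0.38 × 0.146624 = 0.0557172
  w_II·p_II = 0.43 × 0.445478 = 0.191556
  w_III·p_III = 0.19 × 0.00397348 = 0.000754961
Marginal: 0.0557172 + 0.191556 + 0.000754961 = 0.248028
Responsibility of Cluster I: 0.0557172 / 0.248028 ≈ 0.2246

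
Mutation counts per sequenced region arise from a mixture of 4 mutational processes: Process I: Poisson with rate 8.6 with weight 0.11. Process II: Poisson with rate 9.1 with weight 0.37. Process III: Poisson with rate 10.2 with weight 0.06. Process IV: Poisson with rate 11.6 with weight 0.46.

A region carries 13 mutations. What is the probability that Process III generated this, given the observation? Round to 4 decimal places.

0.0615

The responsibility of component k is π_k f_k(x) divided by Σ_j π_j f_j(x).
Evaluate each component's likelihood at the observed value:
  L_I = e^(−8.6)·8.6^13/13! = 0.0416166
  L_II = e^(−9.1)·9.1^13/13! = 0.0526233
  L_III = e^(−10.2)·10.2^13/13! = 0.0772179
  L_IV = e^(−11.6)·11.6^13/13! = 0.101358
Weight by the priors:
  π_I·L_I = 0.11 × 0.0416166 = 0.00457783
  π_II·L_II = 0.37 × 0.0526233 = 0.0194706
  π_III·L_III = 0.06 × 0.0772179 = 0.00463308
  π_IV·L_IV = 0.46 × 0.101358 = 0.0466246
Marginal: 0.00457783 + 0.0194706 + 0.00463308 + 0.0466246 = 0.0753062
So the posterior for Process III is 0.00463308 / 0.0753062 ≈ 0.0615.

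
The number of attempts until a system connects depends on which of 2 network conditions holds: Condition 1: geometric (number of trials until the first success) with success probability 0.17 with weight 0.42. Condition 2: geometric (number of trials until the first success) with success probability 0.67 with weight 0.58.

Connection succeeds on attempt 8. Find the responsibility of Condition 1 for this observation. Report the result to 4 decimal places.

By Bayes' theorem, P(k | x) = π_k f_k(x) / Σ_j π_j f_j(x).
Evaluate each component's likelihood at the observed value:
  p_1 = 0.0461313
  p_2 = 0.000285544
Unnormalised posteriors:
  π_1·p_1 = 0.42 × 0.0461313 = 0.0193751
  π_2·p_2 = 0.58 × 0.000285544 = 0.000165615
Sum: 0.0193751 + 0.000165615 = 0.0195408
So the posterior for Condition 1 is 0.0193751 / 0.0195408 ≈ 0.9915.

0.9915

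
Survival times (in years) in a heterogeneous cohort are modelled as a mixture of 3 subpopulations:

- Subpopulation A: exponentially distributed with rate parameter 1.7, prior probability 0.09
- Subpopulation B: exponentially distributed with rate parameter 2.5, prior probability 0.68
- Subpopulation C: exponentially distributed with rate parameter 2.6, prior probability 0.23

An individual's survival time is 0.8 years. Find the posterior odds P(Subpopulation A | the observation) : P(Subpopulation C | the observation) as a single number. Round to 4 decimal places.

Since P(k|x) ∝ w_k f_k(x), the posterior odds are w_i f_i(x) / (w_j f_j(x)).
Evaluate each component's likelihood at the observed value:
  L_A = 1.7·e^(−1.7·0.8) = 1.7·e^(−1.3600) = 0.436323
  L_B = 2.5·e^(−2.5·0.8) = 2.5·e^(−2.0000) = 0.338338
  L_C = 2.6·e^(−2.6·0.8) = 2.6·e^(−2.0800) = 0.324819
0.0392691 / 0.0747083 ≈ 0.5256

0.5256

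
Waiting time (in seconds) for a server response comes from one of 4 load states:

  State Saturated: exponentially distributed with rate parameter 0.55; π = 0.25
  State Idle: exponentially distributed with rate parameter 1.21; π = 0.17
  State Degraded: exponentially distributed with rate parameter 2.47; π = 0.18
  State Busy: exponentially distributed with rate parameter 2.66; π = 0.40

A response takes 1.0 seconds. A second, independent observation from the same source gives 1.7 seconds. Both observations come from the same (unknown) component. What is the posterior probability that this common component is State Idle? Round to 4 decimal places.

0.3146

The responsibility of component k is π_k f_k(x) divided by Σ_j π_j f_j(x).
Since both observations come from the same component, the likelihood for component k is f_k(x₁)·f_k(x₂).
  p_Saturated = [0.317322] × [0.215922] = 0.068517
  p_Idle = [0.360819] × [0.154683] = 0.0558124
  p_Degraded = [0.208925] × [0.0370761] = 0.00774612
  p_Busy = [0.186062] × [0.0289069] = 0.00537849
Prior × likelihood for each component:
  π_Saturated·p_Saturated = 0.25 × 0.068517 = 0.0171292
  π_Idle·p_Idle = 0.17 × 0.0558124 = 0.00948811
  π_Degraded·p_Degraded = 0.18 × 0.00774612 = 0.0013943
  π_Busy·p_Busy = 0.40 × 0.00537849 = 0.0021514
Sum: 0.0171292 + 0.00948811 + 0.0013943 + 0.0021514 = 0.030163
Responsibility of State Idle: 0.00948811 / 0.030163 ≈ 0.3146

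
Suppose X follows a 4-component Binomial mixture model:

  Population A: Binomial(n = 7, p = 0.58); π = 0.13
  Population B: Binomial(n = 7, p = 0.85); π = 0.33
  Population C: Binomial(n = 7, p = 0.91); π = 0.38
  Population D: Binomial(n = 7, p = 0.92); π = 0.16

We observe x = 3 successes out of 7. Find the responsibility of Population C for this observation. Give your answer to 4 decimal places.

Apply Bayes' rule: the posterior for each component is proportional to its prior times its likelihood at x.
Binomial probabilities:
  L_A = C(7,3)·0.58^3·0.42^4 = 35·0.195112·0.031117 = 0.212495
  L_B = C(7,3)·0.85^3·0.15^4 = 35·0.614125·0.00050625 = 0.0108815
  L_C = C(7,3)·0.91^3·0.09^4 = 35·0.753571·6.561e-05 = 0.00173046
  L_D = C(7,3)·0.92^3·0.08^4 = 35·0.778688·4.096e-05 = 0.00111633
Prior × likelihood for each component:
  π_A·L_A = 0.13 × 0.212495 = 0.0276244
  π_B·L_B = 0.33 × 0.0108815 = 0.0035909
  π_C·L_C = 0.38 × 0.00173046 = 0.000657576
  π_D·L_D = 0.16 × 0.00111633 = 0.000178612
Sum: 0.0276244 + 0.0035909 + 0.000657576 + 0.000178612 = 0.0320515
So the posterior for Population C is 0.000657576 / 0.0320515 ≈ 0.0205.

0.0205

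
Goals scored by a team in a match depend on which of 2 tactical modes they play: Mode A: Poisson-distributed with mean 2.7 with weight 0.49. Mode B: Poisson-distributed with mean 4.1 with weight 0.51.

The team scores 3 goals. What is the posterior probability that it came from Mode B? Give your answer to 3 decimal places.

By Bayes' theorem, P(k | x) = π_k f_k(x) / Σ_j π_j f_j(x).
Evaluate each component's likelihood at the observed value:
  L_A = 0.220468
  L_B = 0.190368
Weight by the priors:
  π_A·L_A = 0.49 × 0.220468 = 0.108029
  π_B·L_B = 0.51 × 0.190368 = 0.0970875
Denominator: 0.108029 + 0.0970875 = 0.205117
P(Mode B | x) ≈ 0.473

0.473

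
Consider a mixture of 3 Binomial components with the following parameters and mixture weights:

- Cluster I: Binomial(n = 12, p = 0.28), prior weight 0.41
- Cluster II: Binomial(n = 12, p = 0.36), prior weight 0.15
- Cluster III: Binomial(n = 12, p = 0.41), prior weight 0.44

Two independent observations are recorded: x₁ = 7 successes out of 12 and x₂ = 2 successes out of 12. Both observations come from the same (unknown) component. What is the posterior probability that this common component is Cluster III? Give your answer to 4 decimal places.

0.5115

Posterior ∝ prior × likelihood, so P(k | x) ∝ π_k f_k(x); normalise over all components.
Since both observations come from the same component, the likelihood for component k is f_k(x₁)·f_k(x₂).
  L_I = [0.0206773] × [0.193725] = 0.0040057
  L_II = [0.0666412] × [0.0986163] = 0.0065719
  L_III = [0.110274] × [0.0567064] = 0.00625322
Multiply by the mixture weights:
  π_I·L_I = 0.41 × 0.0040057 = 0.00164234
  π_II·L_II = 0.15 × 0.0065719 = 0.000985786
  π_III·L_III = 0.44 × 0.00625322 = 0.00275142
Denominator: 0.00164234 + 0.000985786 + 0.00275142 = 0.00537954
P(Cluster III | x) = 0.00275142 / 0.00537954 ≈ 0.5115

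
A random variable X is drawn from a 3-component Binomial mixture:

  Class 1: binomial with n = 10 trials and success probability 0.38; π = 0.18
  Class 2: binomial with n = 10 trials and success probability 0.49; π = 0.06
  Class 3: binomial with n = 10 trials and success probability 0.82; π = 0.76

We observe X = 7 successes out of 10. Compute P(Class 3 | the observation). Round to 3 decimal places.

0.915

By Bayes' theorem, P(k | x) = π_k f_k(x) / Σ_j π_j f_j(x).
Binomial probabilities:
  p_1 = C(10,7)·0.38^7·0.62^3 = 120·0.00114416·0.238328 = 0.0327221
  p_2 = C(10,7)·0.49^7·0.51^3 = 120·0.00678223·0.132651 = 0.10796
  p_3 = C(10,7)·0.82^7·0.18^3 = 120·0.249285·0.005832 = 0.17446
Multiply by the mixture weights:
  π_1·p_1 = 0.18 × 0.0327221 = 0.00588998
  π_2·p_2 = 0.06 × 0.10796 = 0.00647762
  π_3·p_3 = 0.76 × 0.17446 = 0.13259
Marginal: 0.00588998 + 0.00647762 + 0.13259 = 0.144957
Responsibility of Class 3: 0.13259 / 0.144957 ≈ 0.915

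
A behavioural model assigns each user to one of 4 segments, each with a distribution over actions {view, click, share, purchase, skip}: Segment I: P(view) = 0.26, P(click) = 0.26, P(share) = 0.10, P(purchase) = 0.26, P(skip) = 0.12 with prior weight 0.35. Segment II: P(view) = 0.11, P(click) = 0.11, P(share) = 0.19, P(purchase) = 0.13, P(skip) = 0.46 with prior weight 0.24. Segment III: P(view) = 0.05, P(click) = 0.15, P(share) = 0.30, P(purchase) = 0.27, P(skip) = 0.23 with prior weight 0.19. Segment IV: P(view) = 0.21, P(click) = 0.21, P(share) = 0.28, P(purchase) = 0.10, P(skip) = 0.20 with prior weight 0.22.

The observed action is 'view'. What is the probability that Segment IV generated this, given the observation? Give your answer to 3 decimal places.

0.267

The responsibility of component k is P(Z=k) f_k(x) divided by Σ_j P(Z=j) f_j(x).
Categorical probabilities:
  f_I = P(view | comp) = 0.26
  f_II = P(view | comp) = 0.11
  f_III = P(view | comp) = 0.05
  f_IV = P(view | comp) = 0.21
Multiply by the mixture weights:
  P(Z=I)·f_I = 0.35 × 0.26 = 0.091
  P(Z=II)·f_II = 0.24 × 0.11 = 0.0264
  P(Z=III)·f_III = 0.19 × 0.05 = 0.0095
  P(Z=IV)·f_IV = 0.22 × 0.21 = 0.0462
Sum: 0.091 + 0.0264 + 0.0095 + 0.0462 = 0.1731
So the posterior for Segment IV is 0.0462 / 0.1731 ≈ 0.267.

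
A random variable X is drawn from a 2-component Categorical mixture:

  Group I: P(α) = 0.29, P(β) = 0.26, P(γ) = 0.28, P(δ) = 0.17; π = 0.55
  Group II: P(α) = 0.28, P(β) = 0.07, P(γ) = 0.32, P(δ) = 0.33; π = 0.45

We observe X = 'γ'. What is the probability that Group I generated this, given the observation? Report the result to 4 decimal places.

0.5168

The responsibility of component k is π_k f_k(x) divided by Σ_j π_j f_j(x).
Component likelihoods at x = 'γ':
  L_I = P(γ | comp) = 0.28
  L_II = P(γ | comp) = 0.32
Prior × likelihood for each component:
  π_I·L_I = 0.55 × 0.28 = 0.154
  π_II·L_II = 0.45 × 0.32 = 0.144
Normaliser: 0.154 + 0.144 = 0.298
P(Group I | the observation) = 0.154 / 0.298 ≈ 0.5168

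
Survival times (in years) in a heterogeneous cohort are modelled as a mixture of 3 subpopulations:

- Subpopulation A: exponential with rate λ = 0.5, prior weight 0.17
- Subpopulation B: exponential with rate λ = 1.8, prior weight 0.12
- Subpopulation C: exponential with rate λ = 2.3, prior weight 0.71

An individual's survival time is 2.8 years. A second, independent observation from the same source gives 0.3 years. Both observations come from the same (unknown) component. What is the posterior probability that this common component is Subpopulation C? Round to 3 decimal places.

Apply Bayes' rule: the posterior for each component is proportional to its prior times its likelihood at x.
Since both observations come from the same component, the likelihood for component k is f_k(x₁)·f_k(x₂).
  p_A = [0.5·e^(−0.5·2.8) = 0.5·e^(−1.4000) = 0.123298] × [0.430354] = 0.053062
  p_B = [1.8·e^(−1.8·2.8) = 1.8·e^(−5.0400) = 0.0116527] × [1.04895] = 0.0122231
  p_C = [2.3·e^(−2.3·2.8) = 2.3·e^(−6.4400) = 0.00367174] × [1.15362] = 0.00423581
Prior × likelihood for each component:
  π_A·p_A = 0.17 × 0.053062 = 0.00902054
  π_B·p_B = 0.12 × 0.0122231 = 0.00146677
  π_C·p_C = 0.71 × 0.00423581 = 0.00300742
Sum: 0.00902054 + 0.00146677 + 0.00300742 = 0.0134947
So the posterior for Subpopulation C is 0.00300742 / 0.0134947 ≈ 0.223.

0.223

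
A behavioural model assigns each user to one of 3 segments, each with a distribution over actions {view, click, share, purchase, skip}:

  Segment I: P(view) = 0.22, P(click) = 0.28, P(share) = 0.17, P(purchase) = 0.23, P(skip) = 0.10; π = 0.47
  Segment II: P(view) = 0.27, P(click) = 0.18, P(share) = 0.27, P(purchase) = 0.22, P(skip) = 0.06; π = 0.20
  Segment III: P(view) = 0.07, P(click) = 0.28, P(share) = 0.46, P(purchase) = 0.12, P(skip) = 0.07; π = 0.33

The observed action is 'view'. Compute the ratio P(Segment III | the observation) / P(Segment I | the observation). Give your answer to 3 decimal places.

Only the two components matter; the odds are (π_i f_i(x)) / (π_j f_j(x)).
Evaluate each component's likelihood at the observed value:
  p_I = 0.22
  p_II = 0.27
  p_III = 0.07
Posterior odds = (π_III·p_III) / (π_I·p_I) = (0.33·0.07) / (0.47·0.22) = 0.0231 / 0.1034 ≈ 0.223

0.223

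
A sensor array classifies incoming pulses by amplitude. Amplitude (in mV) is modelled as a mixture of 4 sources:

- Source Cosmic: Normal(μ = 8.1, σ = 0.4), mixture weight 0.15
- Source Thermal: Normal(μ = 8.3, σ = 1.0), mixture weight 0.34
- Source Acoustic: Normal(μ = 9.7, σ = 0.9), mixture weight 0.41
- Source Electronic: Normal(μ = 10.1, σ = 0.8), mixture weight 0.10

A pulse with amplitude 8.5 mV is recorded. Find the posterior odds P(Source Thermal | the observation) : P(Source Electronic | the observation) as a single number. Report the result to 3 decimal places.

Only the two components matter; the odds are (P(Z=i) f_i(x)) / (P(Z=j) f_j(x)).
Component likelihoods at x = 8.5 mV:
  L_Cosmic = (1/(0.4·√(2π)))·exp(−(8.5−8.1)²/(2·0.4²)) = 0.997356·exp(-0.50000) = 0.604927
  L_Thermal = (1/(1.0·√(2π)))·exp(−(8.5−8.3)²/(2·1.0²)) = 0.398942·exp(-0.02000) = 0.391043
  L_Acoustic = (1/(0.9·√(2π)))·exp(−(8.5−9.7)²/(2·0.9²)) = 0.443269·exp(-0.88889) = 0.182233
  L_Electronic = (1/(0.8·√(2π)))·exp(−(8.5−10.1)²/(2·0.8²)) = 0.498678·exp(-2.00000) = 0.0674887
Posterior odds = (P(Z=Thermal)·L_Thermal) / (P(Z=Electronic)·L_Electronic) = (0.34·0.391043) / (0.10·0.0674887) = 0.132955 / 0.00674887 ≈ 19.700

19.700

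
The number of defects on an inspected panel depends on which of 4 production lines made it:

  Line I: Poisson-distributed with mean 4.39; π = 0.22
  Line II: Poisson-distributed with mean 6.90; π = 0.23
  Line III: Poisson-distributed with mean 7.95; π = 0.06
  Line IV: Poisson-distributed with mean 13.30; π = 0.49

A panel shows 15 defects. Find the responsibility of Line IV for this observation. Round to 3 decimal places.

0.974

Posterior ∝ prior × likelihood, so P(k | x) ∝ P(Z=k) f_k(x); normalise over all components.
Evaluate each component's likelihood at the observed value:
  p_I = 4.1107e-05
  p_II = 0.00294853
  p_III = 0.00863706
  p_IV = 0.0922908
Unnormalised posteriors:
  P(Z=I)·p_I = 0.22 × 4.1107e-05 = 9.04353e-06
  P(Z=II)·p_II = 0.23 × 0.00294853 = 0.000678161
  P(Z=III)·p_III = 0.06 × 0.00863706 = 0.000518224
  P(Z=IV)·p_IV = 0.49 × 0.0922908 = 0.0452225
Evidence: 9.04353e-06 + 0.000678161 + 0.000518224 + 0.0452225 = 0.0464279
P(Line IV | x) = 0.0452225 / 0.0464279 ≈ 0.974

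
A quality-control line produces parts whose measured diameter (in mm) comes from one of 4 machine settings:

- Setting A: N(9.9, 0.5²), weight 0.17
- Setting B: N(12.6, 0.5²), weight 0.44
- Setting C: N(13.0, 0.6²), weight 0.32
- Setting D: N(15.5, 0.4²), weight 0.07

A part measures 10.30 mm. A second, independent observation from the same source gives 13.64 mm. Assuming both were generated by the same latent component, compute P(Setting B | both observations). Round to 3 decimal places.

0.203

Posterior ∝ prior × likelihood, so P(k | x) ∝ P(Z=k) f_k(x); normalise over all components.
Since both observations come from the same component, the likelihood for component k is f_k(x₁)·f_k(x₂).
  L_A = [0.579383] × [5.65542e-13] = 3.27666e-13
  L_B = [2.02817e-05] × [0.0917222] = 1.86028e-06
  L_C = [2.66396e-05] × [0.376438] = 1.00281e-05
  L_D = [1.99971e-37] × [2.0118e-05] = 4.023e-42
Multiply by the mixture weights:
  P(Z=A)·L_A = 0.17 × 3.27666e-13 = 5.57032e-14
  P(Z=B)·L_B = 0.44 × 1.86028e-06 = 8.18524e-07
  P(Z=C)·L_C = 0.32 × 1.00281e-05 = 3.20901e-06
  P(Z=D)·L_D = 0.07 × 4.023e-42 = 2.8161e-43
Denominator: 5.57032e-14 + 8.18524e-07 + 3.20901e-06 + 2.8161e-43 = 4.02753e-06
Responsibility of Setting B: 8.18524e-07 / 4.02753e-06 ≈ 0.203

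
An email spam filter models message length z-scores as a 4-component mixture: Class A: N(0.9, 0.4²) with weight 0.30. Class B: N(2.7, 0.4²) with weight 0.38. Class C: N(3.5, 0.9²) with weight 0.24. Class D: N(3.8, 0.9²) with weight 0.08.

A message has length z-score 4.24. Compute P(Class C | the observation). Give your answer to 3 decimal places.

The responsibility of component k is π_k f_k(x) divided by Σ_j π_j f_j(x).
Normal densities:
  L_A = 7.2244e-16
  L_B = 0.000602816
  L_C = 0.31613
  L_D = 0.393339
Weight by the priors:
  π_A·L_A = 0.30 × 7.2244e-16 = 2.16732e-16
  π_B·L_B = 0.38 × 0.000602816 = 0.00022907
  π_C·L_C = 0.24 × 0.31613 = 0.0758711
  π_D·L_D = 0.08 × 0.393339 = 0.0314671
Marginal: 2.16732e-16 + 0.00022907 + 0.0758711 + 0.0314671 = 0.107567
So the posterior for Class C is 0.0758711 / 0.107567 ≈ 0.705.

0.705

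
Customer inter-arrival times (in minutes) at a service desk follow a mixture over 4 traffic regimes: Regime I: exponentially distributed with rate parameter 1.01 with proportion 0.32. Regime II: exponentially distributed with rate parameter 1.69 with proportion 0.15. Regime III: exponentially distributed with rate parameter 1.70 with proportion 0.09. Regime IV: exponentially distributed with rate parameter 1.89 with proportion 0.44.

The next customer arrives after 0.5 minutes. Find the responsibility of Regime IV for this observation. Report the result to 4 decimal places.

0.4667

P(component k | x) = w_k·f_k(x) / marginal(x), where marginal(x) = Σ_j w_j·f_j(x).
Component likelihoods at x = 0.5 minutes:
  L_I = 1.01·e^(−1.01·0.5) = 1.01·e^(−0.5050) = 0.609541
  L_II = 1.69·e^(−1.69·0.5) = 1.69·e^(−0.8450) = 0.725952
  L_III = 1.70·e^(−1.70·0.5) = 1.70·e^(−0.8500) = 0.726605
  L_IV = 1.89·e^(−1.89·0.5) = 1.89·e^(−0.9450) = 0.734604
Multiply by the mixture weights:
  w_I·L_I = 0.32 × 0.609541 = 0.195053
  w_II·L_II = 0.15 × 0.725952 = 0.108893
  w_III·L_III = 0.09 × 0.726605 = 0.0653945
  w_IV·L_IV = 0.44 × 0.734604 = 0.323226
Denominator: 0.195053 + 0.108893 + 0.0653945 + 0.323226 = 0.692566
P(Regime IV | the observation) ≈ 0.4667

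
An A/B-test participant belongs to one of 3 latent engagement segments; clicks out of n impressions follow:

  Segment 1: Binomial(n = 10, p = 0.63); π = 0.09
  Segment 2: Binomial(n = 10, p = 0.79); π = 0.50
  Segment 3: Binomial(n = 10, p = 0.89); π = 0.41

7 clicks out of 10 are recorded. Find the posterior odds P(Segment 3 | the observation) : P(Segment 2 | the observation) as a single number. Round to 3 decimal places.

0.271

Posterior odds = (π_i f_i(x)) / (π_j f_j(x)); the normalising sum cancels.
Binomial probabilities:
  L_1 = 0.239425
  L_2 = 0.213417
  L_3 = 0.0706463
0.028965 / 0.106708 ≈ 0.271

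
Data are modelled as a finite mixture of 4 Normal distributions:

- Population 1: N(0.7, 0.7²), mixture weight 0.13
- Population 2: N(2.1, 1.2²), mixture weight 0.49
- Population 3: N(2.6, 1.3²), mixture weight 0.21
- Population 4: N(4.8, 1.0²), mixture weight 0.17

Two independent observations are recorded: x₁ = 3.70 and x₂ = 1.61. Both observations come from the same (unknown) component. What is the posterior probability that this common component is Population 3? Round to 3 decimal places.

P(component k | x) = w_k·f_k(x) / marginal(x), where marginal(x) = Σ_j w_j·f_j(x).
Since both observations come from the same component, the likelihood for component k is f_k(x₁)·f_k(x₂).
  p_1 = [5.8532e-05] × [0.244812] = 1.43294e-05
  p_2 = [0.136675] × [0.30586] = 0.0418034
  p_3 = [0.214533] × [0.229633] = 0.0492639
  p_4 = [0.217852] × [0.00246149] = 0.000536241
Prior × likelihood for each component:
  w_1·p_1 = 0.13 × 1.43294e-05 = 1.86282e-06
  w_2·p_2 = 0.49 × 0.0418034 = 0.0204837
  w_3·p_3 = 0.21 × 0.0492639 = 0.0103454
  w_4·p_4 = 0.17 × 0.000536241 = 9.1161e-05
Marginal: 1.86282e-06 + 0.0204837 + 0.0103454 + 9.1161e-05 = 0.0309221
So the posterior for Population 3 is 0.0103454 / 0.0309221 ≈ 0.335.

0.335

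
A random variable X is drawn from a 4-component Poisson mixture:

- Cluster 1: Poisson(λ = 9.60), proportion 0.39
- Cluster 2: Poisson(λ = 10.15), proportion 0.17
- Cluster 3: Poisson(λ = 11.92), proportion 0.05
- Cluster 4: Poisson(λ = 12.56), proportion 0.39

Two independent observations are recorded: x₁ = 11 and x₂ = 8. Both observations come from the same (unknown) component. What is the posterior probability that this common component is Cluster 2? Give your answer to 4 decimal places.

0.2159

By Bayes' theorem, P(k | x) = w_k f_k(x) / Σ_j w_j f_j(x).
Since both observations come from the same component, the likelihood for component k is f_k(x₁)·f_k(x₂).
  f_1 = [e^(−9.60)·9.60^11/11! = 0.108293] × [0.121178] = 0.0131227
  f_2 = [e^(−10.15)·10.15^11/11! = 0.115314] × [0.109174] = 0.0125893
  f_3 = [e^(−11.92)·11.92^11/11! = 0.115105] × [0.0672821] = 0.00774448
  f_4 = [e^(−12.56)·12.56^11/11! = 0.107893] × [0.0539086] = 0.00581634
Weight by the priors:
  w_1·f_1 = 0.39 × 0.0131227 = 0.00511785
  w_2·f_2 = 0.17 × 0.0125893 = 0.00214018
  w_3·f_3 = 0.05 × 0.00774448 = 0.000387224
  w_4·f_4 = 0.39 × 0.00581634 = 0.00226837
Marginal: 0.00511785 + 0.00214018 + 0.000387224 + 0.00226837 = 0.00991362
P(Cluster 2 | x) ≈ 0.2159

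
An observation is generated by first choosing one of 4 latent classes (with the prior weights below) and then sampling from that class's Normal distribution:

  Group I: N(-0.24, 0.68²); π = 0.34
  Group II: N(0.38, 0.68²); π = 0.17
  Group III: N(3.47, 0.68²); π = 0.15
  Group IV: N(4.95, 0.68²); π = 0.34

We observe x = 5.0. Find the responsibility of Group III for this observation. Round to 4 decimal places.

0.0340

P(component k | x) = π_k·f_k(x) / marginal(x), where marginal(x) = Σ_j π_j·f_j(x).
Component likelihoods at x = 5.0:
  L_I = 7.48278e-14
  L_II = 5.55747e-11
  L_III = 0.046676
  L_IV = 0.585096
Weight by the priors:
  π_I·L_I = 0.34 × 7.48278e-14 = 2.54414e-14
  π_II·L_II = 0.17 × 5.55747e-11 = 9.4477e-12
  π_III·L_III = 0.15 × 0.046676 = 0.00700139
  π_IV·L_IV = 0.34 × 0.585096 = 0.198933
Denominator: 2.54414e-14 + 9.4477e-12 + 0.00700139 + 0.198933 = 0.205934
Responsibility of Group III: 0.00700139 / 0.205934 ≈ 0.0340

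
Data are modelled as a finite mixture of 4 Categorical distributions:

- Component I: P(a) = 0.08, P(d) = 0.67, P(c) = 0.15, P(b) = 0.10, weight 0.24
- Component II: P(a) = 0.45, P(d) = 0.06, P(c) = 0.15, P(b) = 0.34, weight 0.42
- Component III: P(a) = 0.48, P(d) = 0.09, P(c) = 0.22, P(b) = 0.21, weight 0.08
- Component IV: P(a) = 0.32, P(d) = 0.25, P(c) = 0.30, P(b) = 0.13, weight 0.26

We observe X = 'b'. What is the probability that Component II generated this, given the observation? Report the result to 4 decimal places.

The responsibility of component k is π_k f_k(x) divided by Σ_j π_j f_j(x).
Evaluate each component's likelihood at the observed value:
  p_I = 0.1
  p_II = 0.34
  p_III = 0.21
  p_IV = 0.13
Weight by the priors:
  π_I·p_I = 0.24 × 0.1 = 0.024
  π_II·p_II = 0.42 × 0.34 = 0.1428
  π_III·p_III = 0.08 × 0.21 = 0.0168
  π_IV·p_IV = 0.26 × 0.13 = 0.0338
Denominator: 0.024 + 0.1428 + 0.0168 + 0.0338 = 0.2174
So the posterior for Component II is 0.1428 / 0.2174 ≈ 0.6569.

0.6569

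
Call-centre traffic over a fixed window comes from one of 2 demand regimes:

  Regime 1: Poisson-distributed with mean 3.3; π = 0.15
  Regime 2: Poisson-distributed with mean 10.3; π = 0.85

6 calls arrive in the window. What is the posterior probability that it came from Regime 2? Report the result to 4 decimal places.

By Bayes' theorem, P(k | x) = w_k f_k(x) / Σ_j w_j f_j(x).
Poisson probabilities:
  L_1 = 0.0661575
  L_2 = 0.0557773
Unnormalised posteriors:
  w_1·L_1 = 0.15 × 0.0661575 = 0.00992363
  w_2·L_2 = 0.85 × 0.0557773 = 0.0474107
Marginal: 0.00992363 + 0.0474107 = 0.0573344
Responsibility of Regime 2: 0.0474107 / 0.0573344 ≈ 0.8269

0.8269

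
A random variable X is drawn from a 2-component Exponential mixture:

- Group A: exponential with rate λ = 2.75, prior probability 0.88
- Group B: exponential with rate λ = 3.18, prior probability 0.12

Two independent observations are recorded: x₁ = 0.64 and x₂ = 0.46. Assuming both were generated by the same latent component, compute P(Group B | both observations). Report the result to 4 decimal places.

0.1020

By Bayes' theorem, P(k | x) = π_k f_k(x) / Σ_j π_j f_j(x).
Since both observations come from the same component, the likelihood for component k is f_k(x₁)·f_k(x₂).
  L_A = [0.473123] × [0.776158] = 0.367219
  L_B = [0.415481] × [0.736446] = 0.305979
Multiply by the mixture weights:
  π_A·L_A = 0.88 × 0.367219 = 0.323152
  π_B·L_B = 0.12 × 0.305979 = 0.0367175
Denominator: 0.323152 + 0.0367175 = 0.35987
So the posterior for Group B is 0.0367175 / 0.35987 ≈ 0.1020.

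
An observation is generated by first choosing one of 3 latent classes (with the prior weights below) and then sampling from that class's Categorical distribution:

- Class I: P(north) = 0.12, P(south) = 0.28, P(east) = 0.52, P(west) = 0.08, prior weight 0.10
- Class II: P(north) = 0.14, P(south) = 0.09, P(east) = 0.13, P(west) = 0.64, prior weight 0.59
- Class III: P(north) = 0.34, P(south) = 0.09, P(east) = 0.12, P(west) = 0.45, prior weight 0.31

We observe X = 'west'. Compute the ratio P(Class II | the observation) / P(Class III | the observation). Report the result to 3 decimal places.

The posterior odds equal the prior odds times the likelihood ratio: (π_i/π_j)·(f_i(x)/f_j(x)).
Component likelihoods at x = 'west':
  L_I = P(west | comp) = 0.08
  L_II = P(west | comp) = 0.64
  L_III = P(west | comp) = 0.45
Odds = (0.59/0.31) × (0.64/0.45) = 1.90323 × 1.42222 ≈ 2.707

2.707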